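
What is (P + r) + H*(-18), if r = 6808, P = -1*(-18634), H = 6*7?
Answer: 24686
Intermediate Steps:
H = 42
P = 18634
(P + r) + H*(-18) = (18634 + 6808) + 42*(-18) = 25442 - 756 = 24686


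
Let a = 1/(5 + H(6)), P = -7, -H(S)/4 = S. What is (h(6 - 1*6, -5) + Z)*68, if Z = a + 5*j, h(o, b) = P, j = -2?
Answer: -22032/19 ≈ -1159.6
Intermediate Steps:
H(S) = -4*S
a = -1/19 (a = 1/(5 - 4*6) = 1/(5 - 24) = 1/(-19) = -1/19 ≈ -0.052632)
h(o, b) = -7
Z = -191/19 (Z = -1/19 + 5*(-2) = -1/19 - 10 = -191/19 ≈ -10.053)
(h(6 - 1*6, -5) + Z)*68 = (-7 - 191/19)*68 = -324/19*68 = -22032/19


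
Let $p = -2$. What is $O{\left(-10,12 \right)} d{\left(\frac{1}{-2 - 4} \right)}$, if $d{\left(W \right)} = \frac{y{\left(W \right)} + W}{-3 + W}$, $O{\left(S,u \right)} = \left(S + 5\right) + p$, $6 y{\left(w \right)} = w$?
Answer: $- \frac{49}{114} \approx -0.42982$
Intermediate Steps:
$y{\left(w \right)} = \frac{w}{6}$
$O{\left(S,u \right)} = 3 + S$ ($O{\left(S,u \right)} = \left(S + 5\right) - 2 = \left(5 + S\right) - 2 = 3 + S$)
$d{\left(W \right)} = \frac{7 W}{6 \left(-3 + W\right)}$ ($d{\left(W \right)} = \frac{\frac{W}{6} + W}{-3 + W} = \frac{\frac{7}{6} W}{-3 + W} = \frac{7 W}{6 \left(-3 + W\right)}$)
$O{\left(-10,12 \right)} d{\left(\frac{1}{-2 - 4} \right)} = \left(3 - 10\right) \frac{7}{6 \left(-2 - 4\right) \left(-3 + \frac{1}{-2 - 4}\right)} = - 7 \frac{7}{6 \left(-6\right) \left(-3 + \frac{1}{-6}\right)} = - 7 \cdot \frac{7}{6} \left(- \frac{1}{6}\right) \frac{1}{-3 - \frac{1}{6}} = - 7 \cdot \frac{7}{6} \left(- \frac{1}{6}\right) \frac{1}{- \frac{19}{6}} = - 7 \cdot \frac{7}{6} \left(- \frac{1}{6}\right) \left(- \frac{6}{19}\right) = \left(-7\right) \frac{7}{114} = - \frac{49}{114}$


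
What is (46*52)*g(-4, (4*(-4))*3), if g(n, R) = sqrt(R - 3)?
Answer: 2392*I*sqrt(51) ≈ 17082.0*I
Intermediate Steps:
g(n, R) = sqrt(-3 + R)
(46*52)*g(-4, (4*(-4))*3) = (46*52)*sqrt(-3 + (4*(-4))*3) = 2392*sqrt(-3 - 16*3) = 2392*sqrt(-3 - 48) = 2392*sqrt(-51) = 2392*(I*sqrt(51)) = 2392*I*sqrt(51)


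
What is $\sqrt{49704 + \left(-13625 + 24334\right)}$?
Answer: $\sqrt{60413} \approx 245.79$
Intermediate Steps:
$\sqrt{49704 + \left(-13625 + 24334\right)} = \sqrt{49704 + 10709} = \sqrt{60413}$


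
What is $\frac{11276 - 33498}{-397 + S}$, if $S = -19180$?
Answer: $\frac{22222}{19577} \approx 1.1351$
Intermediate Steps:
$\frac{11276 - 33498}{-397 + S} = \frac{11276 - 33498}{-397 - 19180} = - \frac{22222}{-19577} = \left(-22222\right) \left(- \frac{1}{19577}\right) = \frac{22222}{19577}$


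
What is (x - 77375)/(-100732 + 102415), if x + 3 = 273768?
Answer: 196390/1683 ≈ 116.69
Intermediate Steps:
x = 273765 (x = -3 + 273768 = 273765)
(x - 77375)/(-100732 + 102415) = (273765 - 77375)/(-100732 + 102415) = 196390/1683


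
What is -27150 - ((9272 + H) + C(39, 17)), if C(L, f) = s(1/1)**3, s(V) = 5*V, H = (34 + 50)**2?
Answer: -43603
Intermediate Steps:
H = 7056 (H = 84**2 = 7056)
C(L, f) = 125 (C(L, f) = (5/1)**3 = (5*1)**3 = 5**3 = 125)
-27150 - ((9272 + H) + C(39, 17)) = -27150 - ((9272 + 7056) + 125) = -27150 - (16328 + 125) = -27150 - 1*16453 = -27150 - 16453 = -43603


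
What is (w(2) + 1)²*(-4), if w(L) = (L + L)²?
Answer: -1156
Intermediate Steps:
w(L) = 4*L² (w(L) = (2*L)² = 4*L²)
(w(2) + 1)²*(-4) = (4*2² + 1)²*(-4) = (4*4 + 1)²*(-4) = (16 + 1)²*(-4) = 17²*(-4) = 289*(-4) = -1156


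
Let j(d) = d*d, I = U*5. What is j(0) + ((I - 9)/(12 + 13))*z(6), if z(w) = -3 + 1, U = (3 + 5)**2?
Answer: -622/25 ≈ -24.880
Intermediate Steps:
U = 64 (U = 8**2 = 64)
z(w) = -2
I = 320 (I = 64*5 = 320)
j(d) = d**2
j(0) + ((I - 9)/(12 + 13))*z(6) = 0**2 + ((320 - 9)/(12 + 13))*(-2) = 0 + (311/25)*(-2) = 0 - 622/25 = -622/25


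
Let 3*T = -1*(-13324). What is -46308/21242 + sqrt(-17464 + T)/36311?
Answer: -23154/10621 + 2*I*sqrt(29301)/108933 ≈ -2.18 + 0.0031428*I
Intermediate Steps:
T = 13324/3 (T = (-1*(-13324))/3 = (1/3)*13324 = 13324/3 ≈ 4441.3)
-46308/21242 + sqrt(-17464 + T)/36311 = -46308/21242 + sqrt(-17464 + 13324/3)/36311 = -46308*1/21242 + sqrt(-39068/3)*(1/36311) = -23154/10621 + (2*I*sqrt(29301)/3)*(1/36311) = -23154/10621 + 2*I*sqrt(29301)/108933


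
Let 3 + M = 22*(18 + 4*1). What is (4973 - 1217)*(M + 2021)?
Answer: 9397512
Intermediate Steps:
M = 481 (M = -3 + 22*(18 + 4*1) = -3 + 22*(18 + 4) = -3 + 22*22 = -3 + 484 = 481)
(4973 - 1217)*(M + 2021) = (4973 - 1217)*(481 + 2021) = 3756*2502 = 9397512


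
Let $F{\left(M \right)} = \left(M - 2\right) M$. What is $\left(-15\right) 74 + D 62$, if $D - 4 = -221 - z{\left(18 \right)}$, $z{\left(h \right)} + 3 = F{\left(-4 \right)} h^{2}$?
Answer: $-496490$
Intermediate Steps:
$F{\left(M \right)} = M \left(-2 + M\right)$ ($F{\left(M \right)} = \left(-2 + M\right) M = M \left(-2 + M\right)$)
$z{\left(h \right)} = -3 + 24 h^{2}$ ($z{\left(h \right)} = -3 + - 4 \left(-2 - 4\right) h^{2} = -3 + \left(-4\right) \left(-6\right) h^{2} = -3 + 24 h^{2}$)
$D = -7990$ ($D = 4 - \left(218 + 7776\right) = 4 - 7994 = -7990$)
$\left(-15\right) 74 + D 62 = \left(-15\right) 74 - 495380 = -1110 - 495380 = -496490$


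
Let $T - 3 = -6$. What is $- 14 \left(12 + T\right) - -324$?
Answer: $198$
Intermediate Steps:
$T = -3$ ($T = 3 - 6 = -3$)
$- 14 \left(12 + T\right) - -324 = - 14 \left(12 - 3\right) - -324 = \left(-14\right) 9 + 324 = -126 + 324 = 198$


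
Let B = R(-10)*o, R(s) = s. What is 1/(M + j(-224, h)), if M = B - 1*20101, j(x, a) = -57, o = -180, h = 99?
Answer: -1/18358 ≈ -5.4472e-5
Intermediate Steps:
B = 1800 (B = -10*(-180) = 1800)
M = -18301 (M = 1800 - 1*20101 = 1800 - 20101 = -18301)
1/(M + j(-224, h)) = 1/(-18301 - 57) = 1/(-18358) = -1/18358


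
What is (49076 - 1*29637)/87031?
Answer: 2777/12433 ≈ 0.22336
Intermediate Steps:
(49076 - 1*29637)/87031 = (49076 - 29637)*(1/87031) = 19439*(1/87031) = 2777/12433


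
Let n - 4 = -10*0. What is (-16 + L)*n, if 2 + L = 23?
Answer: 20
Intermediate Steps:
L = 21 (L = -2 + 23 = 21)
n = 4 (n = 4 - 10*0 = 4 + 0 = 4)
(-16 + L)*n = (-16 + 21)*4 = 5*4 = 20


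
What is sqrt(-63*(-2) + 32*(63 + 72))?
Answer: 3*sqrt(494) ≈ 66.678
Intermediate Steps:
sqrt(-63*(-2) + 32*(63 + 72)) = sqrt(126 + 32*135) = sqrt(126 + 4320) = sqrt(4446) = 3*sqrt(494)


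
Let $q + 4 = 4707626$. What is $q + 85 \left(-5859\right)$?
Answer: $4209607$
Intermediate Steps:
$q = 4707622$ ($q = -4 + 4707626 = 4707622$)
$q + 85 \left(-5859\right) = 4707622 + 85 \left(-5859\right) = 4707622 - 498015 = 4209607$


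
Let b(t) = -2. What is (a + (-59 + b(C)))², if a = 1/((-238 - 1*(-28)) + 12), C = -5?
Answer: 145902241/39204 ≈ 3721.6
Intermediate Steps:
a = -1/198 (a = 1/((-238 + 28) + 12) = 1/(-210 + 12) = 1/(-198) = -1/198 ≈ -0.0050505)
(a + (-59 + b(C)))² = (-1/198 + (-59 - 2))² = (-1/198 - 61)² = (-12079/198)² = 145902241/39204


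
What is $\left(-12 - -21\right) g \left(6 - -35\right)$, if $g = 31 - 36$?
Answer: $-1845$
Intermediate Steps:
$g = -5$ ($g = 31 - 36 = -5$)
$\left(-12 - -21\right) g \left(6 - -35\right) = \left(-12 - -21\right) \left(-5\right) \left(6 - -35\right) = \left(-12 + 21\right) \left(-5\right) \left(6 + 35\right) = 9 \left(-5\right) 41 = \left(-45\right) 41 = -1845$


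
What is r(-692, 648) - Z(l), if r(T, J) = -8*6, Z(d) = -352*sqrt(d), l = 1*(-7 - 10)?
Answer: -48 + 352*I*sqrt(17) ≈ -48.0 + 1451.3*I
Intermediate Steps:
l = -17 (l = 1*(-17) = -17)
r(T, J) = -48
r(-692, 648) - Z(l) = -48 - (-352)*sqrt(-17) = -48 - (-352)*I*sqrt(17) = -48 + 352*I*sqrt(17)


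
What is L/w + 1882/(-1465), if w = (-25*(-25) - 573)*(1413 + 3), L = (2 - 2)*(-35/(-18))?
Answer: -1882/1465 ≈ -1.2846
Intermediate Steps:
L = 0 (L = 0*(-35*(-1/18)) = 0*(35/18) = 0)
w = 73632 (w = (625 - 573)*1416 = 52*1416 = 73632)
L/w + 1882/(-1465) = 0/73632 + 1882/(-1465) = 0*(1/73632) + 1882*(-1/1465) = 0 - 1882/1465 = -1882/1465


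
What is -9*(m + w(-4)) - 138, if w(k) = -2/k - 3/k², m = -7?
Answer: -1245/16 ≈ -77.813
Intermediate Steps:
w(k) = -3/k² - 2/k (w(k) = -2/k - 3/k² = -3/k² - 2/k)
-9*(m + w(-4)) - 138 = -9*(-7 + (-3 - 2*(-4))/(-4)²) - 138 = -9*(-7 + (-3 + 8)/16) - 138 = -9*(-7 + (1/16)*5) - 138 = -9*(-7 + 5/16) - 138 = -9*(-107/16) - 138 = 963/16 - 138 = -1245/16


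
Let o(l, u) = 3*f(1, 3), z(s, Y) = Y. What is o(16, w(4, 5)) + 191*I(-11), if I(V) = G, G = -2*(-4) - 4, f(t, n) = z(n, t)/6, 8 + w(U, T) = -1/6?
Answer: 1529/2 ≈ 764.50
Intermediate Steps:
w(U, T) = -49/6 (w(U, T) = -8 - 1/6 = -8 - 1*⅙ = -8 - ⅙ = -49/6)
f(t, n) = t/6
G = 4 (G = 8 - 4 = 4)
I(V) = 4
o(l, u) = ½ (o(l, u) = 3*((⅙)*1) = 3*(⅙) = ½)
o(16, w(4, 5)) + 191*I(-11) = ½ + 191*4 = ½ + 764 = 1529/2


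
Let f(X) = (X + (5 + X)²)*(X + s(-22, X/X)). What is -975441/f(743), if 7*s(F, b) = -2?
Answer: -2276029/970908051 ≈ -0.0023442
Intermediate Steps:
s(F, b) = -2/7 (s(F, b) = (⅐)*(-2) = -2/7)
f(X) = (-2/7 + X)*(X + (5 + X)²) (f(X) = (X + (5 + X)²)*(X - 2/7) = (X + (5 + X)²)*(-2/7 + X) = (-2/7 + X)*(X + (5 + X)²))
-975441/f(743) = -975441/(-50/7 + 743³ + (75/7)*743² + (153/7)*743) = -975441/(-50/7 + 410172407 + (75/7)*552049 + 113679/7) = -975441/(-50/7 + 410172407 + 41403675/7 + 113679/7) = -975441/2912724153/7 = -975441*7/2912724153 = -2276029/970908051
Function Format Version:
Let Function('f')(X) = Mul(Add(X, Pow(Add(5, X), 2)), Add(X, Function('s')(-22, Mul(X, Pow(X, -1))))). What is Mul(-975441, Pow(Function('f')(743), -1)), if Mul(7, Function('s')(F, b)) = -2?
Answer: Rational(-2276029, 970908051) ≈ -0.0023442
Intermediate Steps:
Function('s')(F, b) = Rational(-2, 7) (Function('s')(F, b) = Mul(Rational(1, 7), -2) = Rational(-2, 7))
Function('f')(X) = Mul(Add(Rational(-2, 7), X), Add(X, Pow(Add(5, X), 2))) (Function('f')(X) = Mul(Add(X, Pow(Add(5, X), 2)), Add(X, Rational(-2, 7))) = Mul(Add(X, Pow(Add(5, X), 2)), Add(Rational(-2, 7), X)) = Mul(Add(Rational(-2, 7), X), Add(X, Pow(Add(5, X), 2))))
Mul(-975441, Pow(Function('f')(743), -1)) = Mul(-975441, Pow(Add(Rational(-50, 7), Pow(743, 3), Mul(Rational(75, 7), Pow(743, 2)), Mul(Rational(153, 7), 743)), -1)) = Mul(-975441, Pow(Add(Rational(-50, 7), 410172407, Mul(Rational(75, 7), 552049), Rational(113679, 7)), -1)) = Mul(-975441, Pow(Add(Rational(-50, 7), 410172407, Rational(41403675, 7), Rational(113679, 7)), -1)) = Mul(-975441, Pow(Rational(2912724153, 7), -1)) = Mul(-975441, Rational(7, 2912724153)) = Rational(-2276029, 970908051)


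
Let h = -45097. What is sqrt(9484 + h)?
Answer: 3*I*sqrt(3957) ≈ 188.71*I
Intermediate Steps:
sqrt(9484 + h) = sqrt(9484 - 45097) = sqrt(-35613) = 3*I*sqrt(3957)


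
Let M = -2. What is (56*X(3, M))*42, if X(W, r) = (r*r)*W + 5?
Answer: 39984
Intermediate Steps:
X(W, r) = 5 + W*r² (X(W, r) = r²*W + 5 = W*r² + 5 = 5 + W*r²)
(56*X(3, M))*42 = (56*(5 + 3*(-2)²))*42 = (56*(5 + 3*4))*42 = (56*(5 + 12))*42 = (56*17)*42 = 952*42 = 39984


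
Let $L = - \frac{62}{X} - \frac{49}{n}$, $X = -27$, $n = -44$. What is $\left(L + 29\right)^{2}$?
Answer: $\frac{1482481009}{1411344} \approx 1050.4$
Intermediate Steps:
$L = \frac{4051}{1188}$ ($L = - \frac{62}{-27} - \frac{49}{-44} = \left(-62\right) \left(- \frac{1}{27}\right) - - \frac{49}{44} = \frac{62}{27} + \frac{49}{44} = \frac{4051}{1188} \approx 3.4099$)
$\left(L + 29\right)^{2} = \left(\frac{4051}{1188} + 29\right)^{2} = \left(\frac{38503}{1188}\right)^{2} = \frac{1482481009}{1411344}$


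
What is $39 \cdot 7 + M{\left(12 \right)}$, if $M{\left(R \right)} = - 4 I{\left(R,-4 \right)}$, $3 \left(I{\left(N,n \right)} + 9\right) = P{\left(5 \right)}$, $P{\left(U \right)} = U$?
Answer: $\frac{907}{3} \approx 302.33$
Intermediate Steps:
$I{\left(N,n \right)} = - \frac{22}{3}$ ($I{\left(N,n \right)} = -9 + \frac{1}{3} \cdot 5 = -9 + \frac{5}{3} = - \frac{22}{3}$)
$M{\left(R \right)} = \frac{88}{3}$ ($M{\left(R \right)} = \left(-4\right) \left(- \frac{22}{3}\right) = \frac{88}{3}$)
$39 \cdot 7 + M{\left(12 \right)} = 39 \cdot 7 + \frac{88}{3} = 273 + \frac{88}{3} = \frac{907}{3}$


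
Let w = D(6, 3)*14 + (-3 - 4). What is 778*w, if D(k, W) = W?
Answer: 27230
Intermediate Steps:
w = 35 (w = 3*14 + (-3 - 4) = 42 - 7 = 35)
778*w = 778*35 = 27230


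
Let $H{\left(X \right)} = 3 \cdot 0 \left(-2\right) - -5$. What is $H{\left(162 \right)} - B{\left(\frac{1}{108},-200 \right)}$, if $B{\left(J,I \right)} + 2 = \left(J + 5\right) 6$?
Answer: $- \frac{415}{18} \approx -23.056$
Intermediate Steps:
$B{\left(J,I \right)} = 28 + 6 J$ ($B{\left(J,I \right)} = -2 + \left(J + 5\right) 6 = -2 + \left(5 + J\right) 6 = -2 + \left(30 + 6 J\right) = 28 + 6 J$)
$H{\left(X \right)} = 5$ ($H{\left(X \right)} = 0 \left(-2\right) + 5 = 0 + 5 = 5$)
$H{\left(162 \right)} - B{\left(\frac{1}{108},-200 \right)} = 5 - \left(28 + \frac{6}{108}\right) = 5 - \left(28 + 6 \cdot \frac{1}{108}\right) = 5 - \left(28 + \frac{1}{18}\right) = 5 - \frac{505}{18} = - \frac{415}{18}$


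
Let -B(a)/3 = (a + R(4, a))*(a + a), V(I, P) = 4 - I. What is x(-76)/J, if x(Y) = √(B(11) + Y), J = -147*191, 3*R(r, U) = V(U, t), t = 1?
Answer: -6*I*√2/9359 ≈ -0.00090664*I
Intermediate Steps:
R(r, U) = 4/3 - U/3 (R(r, U) = (4 - U)/3 = 4/3 - U/3)
B(a) = -6*a*(4/3 + 2*a/3) (B(a) = -3*(a + (4/3 - a/3))*(a + a) = -3*(4/3 + 2*a/3)*2*a = -6*a*(4/3 + 2*a/3))
J = -28077
x(Y) = √(-572 + Y) (x(Y) = √(-4*11*(2 + 11) + Y) = √(-4*11*13 + Y) = √(-572 + Y))
x(-76)/J = √(-572 - 76)/(-28077) = √(-648)*(-1/28077) = (18*I*√2)*(-1/28077) = -6*I*√2/9359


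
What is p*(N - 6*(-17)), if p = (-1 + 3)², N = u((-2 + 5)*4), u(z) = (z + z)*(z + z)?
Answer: 2712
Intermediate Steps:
u(z) = 4*z² (u(z) = (2*z)*(2*z) = 4*z²)
N = 576 (N = 4*((-2 + 5)*4)² = 4*(3*4)² = 4*12² = 4*144 = 576)
p = 4 (p = 2² = 4)
p*(N - 6*(-17)) = 4*(576 - 6*(-17)) = 4*(576 + 102) = 4*678 = 2712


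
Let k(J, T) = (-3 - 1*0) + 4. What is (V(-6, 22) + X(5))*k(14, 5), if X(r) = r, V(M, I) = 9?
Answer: 14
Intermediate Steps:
k(J, T) = 1 (k(J, T) = (-3 + 0) + 4 = -3 + 4 = 1)
(V(-6, 22) + X(5))*k(14, 5) = (9 + 5)*1 = 14*1 = 14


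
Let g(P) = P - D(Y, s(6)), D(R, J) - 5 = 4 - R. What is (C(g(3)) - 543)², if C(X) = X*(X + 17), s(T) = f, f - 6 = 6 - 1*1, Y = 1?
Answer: 363609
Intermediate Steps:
f = 11 (f = 6 + (6 - 1*1) = 6 + (6 - 1) = 6 + 5 = 11)
s(T) = 11
D(R, J) = 9 - R (D(R, J) = 5 + (4 - R) = 9 - R)
g(P) = -8 + P (g(P) = P - (9 - 1*1) = P - (9 - 1) = P - 1*8 = P - 8 = -8 + P)
C(X) = X*(17 + X)
(C(g(3)) - 543)² = ((-8 + 3)*(17 + (-8 + 3)) - 543)² = (-5*(17 - 5) - 543)² = (-5*12 - 543)² = (-60 - 543)² = (-603)² = 363609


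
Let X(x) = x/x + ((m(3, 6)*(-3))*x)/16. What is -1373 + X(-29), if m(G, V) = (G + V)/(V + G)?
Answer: -21865/16 ≈ -1366.6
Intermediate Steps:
m(G, V) = 1 (m(G, V) = (G + V)/(G + V) = 1)
X(x) = 1 - 3*x/16 (X(x) = x/x + ((1*(-3))*x)/16 = 1 - 3*x*(1/16) = 1 - 3*x/16)
-1373 + X(-29) = -1373 + (1 - 3/16*(-29)) = -1373 + (1 + 87/16) = -1373 + 103/16 = -21865/16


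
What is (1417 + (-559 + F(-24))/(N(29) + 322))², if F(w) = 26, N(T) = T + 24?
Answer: 281793228964/140625 ≈ 2.0039e+6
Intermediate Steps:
N(T) = 24 + T
(1417 + (-559 + F(-24))/(N(29) + 322))² = (1417 + (-559 + 26)/((24 + 29) + 322))² = (1417 - 533/(53 + 322))² = (1417 - 533/375)² = (530842/375)² = 281793228964/140625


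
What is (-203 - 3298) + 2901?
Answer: -600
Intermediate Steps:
(-203 - 3298) + 2901 = -3501 + 2901 = -600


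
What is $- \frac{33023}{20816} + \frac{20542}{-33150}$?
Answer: $- \frac{761157361}{345025200} \approx -2.2061$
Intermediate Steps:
$- \frac{33023}{20816} + \frac{20542}{-33150} = \left(-33023\right) \frac{1}{20816} + 20542 \left(- \frac{1}{33150}\right) = - \frac{33023}{20816} - \frac{10271}{16575} = - \frac{761157361}{345025200}$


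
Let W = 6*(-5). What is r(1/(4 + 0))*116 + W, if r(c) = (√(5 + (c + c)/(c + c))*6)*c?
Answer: -30 + 174*√6 ≈ 396.21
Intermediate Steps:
W = -30
r(c) = 6*c*√6 (r(c) = (√(5 + (2*c)/((2*c)))*6)*c = (√(5 + (2*c)*(1/(2*c)))*6)*c = (√(5 + 1)*6)*c = (√6*6)*c = (6*√6)*c = 6*c*√6)
r(1/(4 + 0))*116 + W = (6*√6/(4 + 0))*116 - 30 = (6*√6/4)*116 - 30 = (6*(¼)*√6)*116 - 30 = (3*√6/2)*116 - 30 = 174*√6 - 30 = -30 + 174*√6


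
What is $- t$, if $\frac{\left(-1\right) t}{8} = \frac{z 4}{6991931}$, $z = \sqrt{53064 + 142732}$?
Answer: $\frac{64 \sqrt{48949}}{6991931} \approx 0.0020251$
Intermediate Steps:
$z = 2 \sqrt{48949}$ ($z = \sqrt{195796} = 2 \sqrt{48949} \approx 442.49$)
$t = - \frac{64 \sqrt{48949}}{6991931}$ ($t = - 8 \frac{2 \sqrt{48949} \cdot 4}{6991931} = - 8 \cdot 8 \sqrt{48949} \cdot \frac{1}{6991931} = - 8 \frac{8 \sqrt{48949}}{6991931} = - \frac{64 \sqrt{48949}}{6991931} \approx -0.0020251$)
$- t = - \frac{\left(-64\right) \sqrt{48949}}{6991931} = \frac{64 \sqrt{48949}}{6991931}$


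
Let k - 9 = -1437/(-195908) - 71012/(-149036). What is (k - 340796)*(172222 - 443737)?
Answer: 675397728775888847355/7299336172 ≈ 9.2529e+10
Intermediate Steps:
k = 69225521455/7299336172 (k = 9 + (-1437/(-195908) - 71012/(-149036)) = 9 + (-1437*(-1/195908) - 71012*(-1/149036)) = 9 + (1437/195908 + 17753/37259) = 9 + 3531495907/7299336172 = 69225521455/7299336172 ≈ 9.4838)
(k - 340796)*(172222 - 443737) = (69225521455/7299336172 - 340796)*(172222 - 443737) = -2487515344551457/7299336172*(-271515) = 675397728775888847355/7299336172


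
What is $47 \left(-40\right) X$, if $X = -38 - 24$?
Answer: $116560$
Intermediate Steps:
$X = -62$
$47 \left(-40\right) X = 47 \left(-40\right) \left(-62\right) = \left(-1880\right) \left(-62\right) = 116560$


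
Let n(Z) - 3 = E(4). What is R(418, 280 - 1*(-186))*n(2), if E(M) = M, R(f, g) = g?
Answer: 3262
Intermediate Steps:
n(Z) = 7 (n(Z) = 3 + 4 = 7)
R(418, 280 - 1*(-186))*n(2) = (280 - 1*(-186))*7 = (280 + 186)*7 = 466*7 = 3262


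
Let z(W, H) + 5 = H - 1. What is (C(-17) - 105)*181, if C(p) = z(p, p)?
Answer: -23168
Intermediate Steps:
z(W, H) = -6 + H (z(W, H) = -5 + (H - 1) = -5 + (-1 + H) = -6 + H)
C(p) = -6 + p
(C(-17) - 105)*181 = ((-6 - 17) - 105)*181 = (-23 - 105)*181 = -128*181 = -23168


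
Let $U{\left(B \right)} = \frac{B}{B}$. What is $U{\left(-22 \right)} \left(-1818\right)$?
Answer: $-1818$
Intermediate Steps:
$U{\left(B \right)} = 1$
$U{\left(-22 \right)} \left(-1818\right) = 1 \left(-1818\right) = -1818$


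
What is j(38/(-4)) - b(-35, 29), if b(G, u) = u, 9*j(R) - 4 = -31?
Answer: -32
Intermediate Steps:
j(R) = -3 (j(R) = 4/9 + (⅑)*(-31) = 4/9 - 31/9 = -3)
j(38/(-4)) - b(-35, 29) = -3 - 1*29 = -3 - 29 = -32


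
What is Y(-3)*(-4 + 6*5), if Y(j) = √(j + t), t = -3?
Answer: 26*I*√6 ≈ 63.687*I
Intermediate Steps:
Y(j) = √(-3 + j) (Y(j) = √(j - 3) = √(-3 + j))
Y(-3)*(-4 + 6*5) = √(-3 - 3)*(-4 + 6*5) = √(-6)*(-4 + 30) = (I*√6)*26 = 26*I*√6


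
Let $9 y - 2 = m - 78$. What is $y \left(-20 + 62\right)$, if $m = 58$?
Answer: $-84$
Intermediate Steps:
$y = -2$ ($y = \frac{2}{9} + \frac{58 - 78}{9} = \frac{2}{9} + \frac{1}{9} \left(-20\right) = \frac{2}{9} - \frac{20}{9} = -2$)
$y \left(-20 + 62\right) = - 2 \left(-20 + 62\right) = \left(-2\right) 42 = -84$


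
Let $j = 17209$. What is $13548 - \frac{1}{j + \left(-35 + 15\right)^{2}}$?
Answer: $\frac{238566731}{17609} \approx 13548.0$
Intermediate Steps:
$13548 - \frac{1}{j + \left(-35 + 15\right)^{2}} = 13548 - \frac{1}{17209 + \left(-35 + 15\right)^{2}} = 13548 - \frac{1}{17209 + \left(-20\right)^{2}} = 13548 - \frac{1}{17209 + 400} = 13548 - \frac{1}{17609} = \frac{238566731}{17609}$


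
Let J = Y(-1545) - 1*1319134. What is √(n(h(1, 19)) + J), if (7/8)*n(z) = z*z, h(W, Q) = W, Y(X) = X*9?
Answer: I*√65318855/7 ≈ 1154.6*I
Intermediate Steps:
Y(X) = 9*X
n(z) = 8*z²/7 (n(z) = 8*(z*z)/7 = 8*z²/7)
J = -1333039 (J = 9*(-1545) - 1*1319134 = -13905 - 1319134 = -1333039)
√(n(h(1, 19)) + J) = √((8/7)*1² - 1333039) = √((8/7)*1 - 1333039) = √(8/7 - 1333039) = √(-9331265/7) = I*√65318855/7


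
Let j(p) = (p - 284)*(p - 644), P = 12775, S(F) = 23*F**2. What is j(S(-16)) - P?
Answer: 29374601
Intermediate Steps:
j(p) = (-644 + p)*(-284 + p) (j(p) = (-284 + p)*(-644 + p) = (-644 + p)*(-284 + p))
j(S(-16)) - P = (182896 + (23*(-16)**2)**2 - 21344*(-16)**2) - 1*12775 = (182896 + (23*256)**2 - 21344*256) - 12775 = (182896 + 5888**2 - 928*5888) - 12775 = (182896 + 34668544 - 5464064) - 12775 = 29387376 - 12775 = 29374601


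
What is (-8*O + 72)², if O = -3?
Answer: 9216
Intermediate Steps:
(-8*O + 72)² = (-8*(-3) + 72)² = (24 + 72)² = 96² = 9216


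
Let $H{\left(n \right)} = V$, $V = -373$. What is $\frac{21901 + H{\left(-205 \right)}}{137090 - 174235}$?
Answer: $- \frac{936}{1615} \approx -0.57957$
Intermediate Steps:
$H{\left(n \right)} = -373$
$\frac{21901 + H{\left(-205 \right)}}{137090 - 174235} = \frac{21901 - 373}{137090 - 174235} = \frac{21528}{-37145} = 21528 \left(- \frac{1}{37145}\right) = - \frac{936}{1615}$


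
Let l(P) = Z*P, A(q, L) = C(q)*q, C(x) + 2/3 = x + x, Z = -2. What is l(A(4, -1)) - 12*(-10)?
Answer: 184/3 ≈ 61.333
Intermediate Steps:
C(x) = -⅔ + 2*x (C(x) = -⅔ + (x + x) = -⅔ + 2*x)
A(q, L) = q*(-⅔ + 2*q) (A(q, L) = (-⅔ + 2*q)*q = q*(-⅔ + 2*q))
l(P) = -2*P
l(A(4, -1)) - 12*(-10) = -4*4*(-1 + 3*4)/3 - 12*(-10) = -4*4*(-1 + 12)/3 + 120 = -4*4*11/3 + 120 = -2*88/3 + 120 = -176/3 + 120 = 184/3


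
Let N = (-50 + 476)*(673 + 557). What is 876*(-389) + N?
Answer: 183216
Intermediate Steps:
N = 523980 (N = 426*1230 = 523980)
876*(-389) + N = 876*(-389) + 523980 = -340764 + 523980 = 183216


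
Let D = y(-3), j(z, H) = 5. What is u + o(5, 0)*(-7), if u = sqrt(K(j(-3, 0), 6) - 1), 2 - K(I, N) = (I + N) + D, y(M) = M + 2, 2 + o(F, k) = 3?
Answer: -7 + 3*I ≈ -7.0 + 3.0*I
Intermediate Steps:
o(F, k) = 1 (o(F, k) = -2 + 3 = 1)
y(M) = 2 + M
D = -1 (D = 2 - 3 = -1)
K(I, N) = 3 - I - N (K(I, N) = 2 - ((I + N) - 1) = 2 - (-1 + I + N) = 2 + (1 - I - N) = 3 - I - N)
u = 3*I (u = sqrt((3 - 1*5 - 1*6) - 1) = sqrt((3 - 5 - 6) - 1) = sqrt(-8 - 1) = sqrt(-9) = 3*I ≈ 3.0*I)
u + o(5, 0)*(-7) = 3*I + 1*(-7) = 3*I - 7 = -7 + 3*I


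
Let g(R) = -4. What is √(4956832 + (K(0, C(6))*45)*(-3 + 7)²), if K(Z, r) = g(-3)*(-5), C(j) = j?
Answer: 4*√310702 ≈ 2229.6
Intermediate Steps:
K(Z, r) = 20 (K(Z, r) = -4*(-5) = 20)
√(4956832 + (K(0, C(6))*45)*(-3 + 7)²) = √(4956832 + (20*45)*(-3 + 7)²) = √(4956832 + 900*4²) = √(4956832 + 900*16) = √(4956832 + 14400) = √4971232 = 4*√310702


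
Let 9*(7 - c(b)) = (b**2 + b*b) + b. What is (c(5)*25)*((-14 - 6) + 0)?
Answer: -4000/9 ≈ -444.44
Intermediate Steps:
c(b) = 7 - 2*b**2/9 - b/9 (c(b) = 7 - ((b**2 + b*b) + b)/9 = 7 - ((b**2 + b**2) + b)/9 = 7 - (2*b**2 + b)/9 = 7 - (b + 2*b**2)/9 = 7 + (-2*b**2/9 - b/9) = 7 - 2*b**2/9 - b/9)
(c(5)*25)*((-14 - 6) + 0) = ((7 - 2/9*5**2 - 1/9*5)*25)*((-14 - 6) + 0) = ((7 - 2/9*25 - 5/9)*25)*(-20 + 0) = ((7 - 50/9 - 5/9)*25)*(-20) = ((8/9)*25)*(-20) = (200/9)*(-20) = -4000/9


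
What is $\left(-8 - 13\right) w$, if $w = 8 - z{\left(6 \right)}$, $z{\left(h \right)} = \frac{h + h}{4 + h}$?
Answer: $- \frac{714}{5} \approx -142.8$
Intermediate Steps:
$z{\left(h \right)} = \frac{2 h}{4 + h}$
$w = \frac{34}{5}$ ($w = 8 - 2 \cdot 6 \frac{1}{4 + 6} = 8 - 2 \cdot 6 \cdot \frac{1}{10} = 8 - \frac{6}{5} = \frac{34}{5} \approx 6.8$)
$\left(-8 - 13\right) w = \left(-8 - 13\right) \frac{34}{5} = \left(-21\right) \frac{34}{5} = - \frac{714}{5}$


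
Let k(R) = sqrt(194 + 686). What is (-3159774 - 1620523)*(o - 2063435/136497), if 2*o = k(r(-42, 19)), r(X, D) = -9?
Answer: 9863832140195/136497 - 9560594*sqrt(55) ≈ 1.3608e+6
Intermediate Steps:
k(R) = 4*sqrt(55) (k(R) = sqrt(880) = 4*sqrt(55))
o = 2*sqrt(55) (o = (4*sqrt(55))/2 = 2*sqrt(55) ≈ 14.832)
(-3159774 - 1620523)*(o - 2063435/136497) = (-3159774 - 1620523)*(2*sqrt(55) - 2063435/136497) = -4780297*(2*sqrt(55) - 2063435*1/136497) = -4780297*(2*sqrt(55) - 2063435/136497) = -4780297*(-2063435/136497 + 2*sqrt(55)) = 9863832140195/136497 - 9560594*sqrt(55)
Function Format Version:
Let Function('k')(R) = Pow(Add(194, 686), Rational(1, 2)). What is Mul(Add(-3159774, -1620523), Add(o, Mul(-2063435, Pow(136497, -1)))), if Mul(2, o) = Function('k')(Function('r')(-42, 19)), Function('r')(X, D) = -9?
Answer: Add(Rational(9863832140195, 136497), Mul(-9560594, Pow(55, Rational(1, 2)))) ≈ 1.3608e+6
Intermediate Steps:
Function('k')(R) = Mul(4, Pow(55, Rational(1, 2))) (Function('k')(R) = Pow(880, Rational(1, 2)) = Mul(4, Pow(55, Rational(1, 2))))
o = Mul(2, Pow(55, Rational(1, 2))) (o = Mul(Rational(1, 2), Mul(4, Pow(55, Rational(1, 2)))) = Mul(2, Pow(55, Rational(1, 2))) ≈ 14.832)
Mul(Add(-3159774, -1620523), Add(o, Mul(-2063435, Pow(136497, -1)))) = Mul(Add(-3159774, -1620523), Add(Mul(2, Pow(55, Rational(1, 2))), Mul(-2063435, Pow(136497, -1)))) = Mul(-4780297, Add(Mul(2, Pow(55, Rational(1, 2))), Mul(-2063435, Rational(1, 136497)))) = Mul(-4780297, Add(Mul(2, Pow(55, Rational(1, 2))), Rational(-2063435, 136497))) = Mul(-4780297, Add(Rational(-2063435, 136497), Mul(2, Pow(55, Rational(1, 2))))) = Add(Rational(9863832140195, 136497), Mul(-9560594, Pow(55, Rational(1, 2))))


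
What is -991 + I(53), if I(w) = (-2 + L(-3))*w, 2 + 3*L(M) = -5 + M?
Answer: -3821/3 ≈ -1273.7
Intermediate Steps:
L(M) = -7/3 + M/3 (L(M) = -⅔ + (-5 + M)/3 = -⅔ + (-5/3 + M/3) = -7/3 + M/3)
I(w) = -16*w/3 (I(w) = (-2 + (-7/3 + (⅓)*(-3)))*w = (-2 + (-7/3 - 1))*w = (-2 - 10/3)*w = -16*w/3)
-991 + I(53) = -991 - 16/3*53 = -991 - 848/3 = -3821/3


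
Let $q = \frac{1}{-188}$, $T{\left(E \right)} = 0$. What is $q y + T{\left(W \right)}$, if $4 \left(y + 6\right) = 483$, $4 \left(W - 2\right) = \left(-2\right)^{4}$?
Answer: $- \frac{459}{752} \approx -0.61037$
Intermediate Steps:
$W = 6$ ($W = 2 + \frac{\left(-2\right)^{4}}{4} = 2 + \frac{1}{4} \cdot 16 = 2 + 4 = 6$)
$q = - \frac{1}{188} \approx -0.0053191$
$y = \frac{459}{4}$ ($y = -6 + \frac{1}{4} \cdot 483 = -6 + \frac{483}{4} = \frac{459}{4} \approx 114.75$)
$q y + T{\left(W \right)} = \left(- \frac{1}{188}\right) \frac{459}{4} + 0 = - \frac{459}{752} + 0 = - \frac{459}{752}$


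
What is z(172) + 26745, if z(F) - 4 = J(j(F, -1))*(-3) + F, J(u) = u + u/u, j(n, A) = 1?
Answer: 26915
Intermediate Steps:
J(u) = 1 + u (J(u) = u + 1 = 1 + u)
z(F) = -2 + F (z(F) = 4 + ((1 + 1)*(-3) + F) = 4 + (2*(-3) + F) = 4 + (-6 + F) = -2 + F)
z(172) + 26745 = (-2 + 172) + 26745 = 170 + 26745 = 26915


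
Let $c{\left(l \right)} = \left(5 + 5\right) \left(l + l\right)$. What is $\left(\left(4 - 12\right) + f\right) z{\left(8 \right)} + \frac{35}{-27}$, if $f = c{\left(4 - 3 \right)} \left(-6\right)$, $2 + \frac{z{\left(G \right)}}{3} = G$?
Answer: $- \frac{62243}{27} \approx -2305.3$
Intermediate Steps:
$z{\left(G \right)} = -6 + 3 G$
$c{\left(l \right)} = 20 l$ ($c{\left(l \right)} = 10 \cdot 2 l = 20 l$)
$f = -120$ ($f = 20 \left(4 - 3\right) \left(-6\right) = 20 \cdot 1 \left(-6\right) = 20 \left(-6\right) = -120$)
$\left(\left(4 - 12\right) + f\right) z{\left(8 \right)} + \frac{35}{-27} = \left(\left(4 - 12\right) - 120\right) \left(-6 + 3 \cdot 8\right) + \frac{35}{-27} = \left(-8 - 120\right) \left(-6 + 24\right) + 35 \left(- \frac{1}{27}\right) = \left(-128\right) 18 - \frac{35}{27} = -2304 - \frac{35}{27} = - \frac{62243}{27}$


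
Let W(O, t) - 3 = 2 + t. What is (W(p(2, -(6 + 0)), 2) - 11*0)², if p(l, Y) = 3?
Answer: 49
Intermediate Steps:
W(O, t) = 5 + t (W(O, t) = 3 + (2 + t) = 5 + t)
(W(p(2, -(6 + 0)), 2) - 11*0)² = ((5 + 2) - 11*0)² = (7 + 0)² = 7² = 49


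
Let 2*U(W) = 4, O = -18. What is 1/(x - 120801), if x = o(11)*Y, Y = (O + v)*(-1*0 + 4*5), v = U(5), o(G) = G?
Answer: -1/124321 ≈ -8.0437e-6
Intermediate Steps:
U(W) = 2 (U(W) = (1/2)*4 = 2)
v = 2
Y = -320 (Y = (-18 + 2)*(-1*0 + 4*5) = -16*(0 + 20) = -16*20 = -320)
x = -3520 (x = 11*(-320) = -3520)
1/(x - 120801) = 1/(-3520 - 120801) = 1/(-124321) = -1/124321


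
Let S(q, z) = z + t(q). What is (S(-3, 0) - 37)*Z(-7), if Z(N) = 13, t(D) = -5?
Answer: -546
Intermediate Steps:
S(q, z) = -5 + z (S(q, z) = z - 5 = -5 + z)
(S(-3, 0) - 37)*Z(-7) = ((-5 + 0) - 37)*13 = (-5 - 37)*13 = -42*13 = -546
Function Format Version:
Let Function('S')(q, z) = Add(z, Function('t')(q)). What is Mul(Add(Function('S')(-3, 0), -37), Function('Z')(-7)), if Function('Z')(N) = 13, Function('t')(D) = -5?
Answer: -546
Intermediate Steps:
Function('S')(q, z) = Add(-5, z) (Function('S')(q, z) = Add(z, -5) = Add(-5, z))
Mul(Add(Function('S')(-3, 0), -37), Function('Z')(-7)) = Mul(Add(Add(-5, 0), -37), 13) = Mul(Add(-5, -37), 13) = Mul(-42, 13) = -546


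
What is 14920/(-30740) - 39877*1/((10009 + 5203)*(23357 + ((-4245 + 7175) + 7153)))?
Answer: -379543493829/781855423360 ≈ -0.48544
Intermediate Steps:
14920/(-30740) - 39877*1/((10009 + 5203)*(23357 + ((-4245 + 7175) + 7153))) = 14920*(-1/30740) - 39877*1/(15212*(23357 + (2930 + 7153))) = -746/1537 - 39877*1/(15212*(23357 + 10083)) = -746/1537 - 39877/(33440*15212) = -746/1537 - 39877/508689280 = -379543493829/781855423360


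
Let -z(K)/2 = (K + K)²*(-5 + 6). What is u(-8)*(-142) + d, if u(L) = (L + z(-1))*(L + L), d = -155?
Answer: -36507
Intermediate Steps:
z(K) = -8*K² (z(K) = -2*(K + K)²*(-5 + 6) = -2*(2*K)² = -2*4*K² = -8*K²)
u(L) = 2*L*(-8 + L) (u(L) = (L - 8*(-1)²)*(L + L) = (L - 8*1)*(2*L) = (L - 8)*(2*L) = (-8 + L)*(2*L) = 2*L*(-8 + L))
u(-8)*(-142) + d = (2*(-8)*(-8 - 8))*(-142) - 155 = (2*(-8)*(-16))*(-142) - 155 = 256*(-142) - 155 = -36352 - 155 = -36507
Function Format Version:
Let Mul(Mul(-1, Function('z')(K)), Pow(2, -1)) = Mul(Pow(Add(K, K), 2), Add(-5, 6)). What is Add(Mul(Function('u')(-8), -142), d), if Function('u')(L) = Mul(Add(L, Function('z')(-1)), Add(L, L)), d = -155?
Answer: -36507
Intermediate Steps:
Function('z')(K) = Mul(-8, Pow(K, 2)) (Function('z')(K) = Mul(-2, Mul(Pow(Add(K, K), 2), Add(-5, 6))) = Mul(-2, Mul(Pow(Mul(2, K), 2), 1)) = Mul(-2, Mul(Mul(4, Pow(K, 2)), 1)) = Mul(-2, Mul(4, Pow(K, 2))) = Mul(-8, Pow(K, 2)))
Function('u')(L) = Mul(2, L, Add(-8, L)) (Function('u')(L) = Mul(Add(L, Mul(-8, Pow(-1, 2))), Add(L, L)) = Mul(Add(L, Mul(-8, 1)), Mul(2, L)) = Mul(Add(L, -8), Mul(2, L)) = Mul(Add(-8, L), Mul(2, L)) = Mul(2, L, Add(-8, L)))
Add(Mul(Function('u')(-8), -142), d) = Add(Mul(Mul(2, -8, Add(-8, -8)), -142), -155) = Add(Mul(Mul(2, -8, -16), -142), -155) = Add(Mul(256, -142), -155) = Add(-36352, -155) = -36507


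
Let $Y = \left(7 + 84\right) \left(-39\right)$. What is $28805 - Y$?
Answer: $32354$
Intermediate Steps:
$Y = -3549$ ($Y = 91 \left(-39\right) = -3549$)
$28805 - Y = 28805 - -3549 = 28805 + 3549 = 32354$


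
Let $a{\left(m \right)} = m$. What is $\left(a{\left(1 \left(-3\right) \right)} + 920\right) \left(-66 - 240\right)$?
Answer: $-280602$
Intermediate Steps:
$\left(a{\left(1 \left(-3\right) \right)} + 920\right) \left(-66 - 240\right) = \left(1 \left(-3\right) + 920\right) \left(-66 - 240\right) = \left(-3 + 920\right) \left(-306\right) = 917 \left(-306\right) = -280602$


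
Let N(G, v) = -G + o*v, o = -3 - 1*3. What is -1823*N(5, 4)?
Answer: 52867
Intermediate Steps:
o = -6 (o = -3 - 3 = -6)
N(G, v) = -G - 6*v
-1823*N(5, 4) = -1823*(-1*5 - 6*4) = -1823*(-5 - 24) = -1823*(-29) = 52867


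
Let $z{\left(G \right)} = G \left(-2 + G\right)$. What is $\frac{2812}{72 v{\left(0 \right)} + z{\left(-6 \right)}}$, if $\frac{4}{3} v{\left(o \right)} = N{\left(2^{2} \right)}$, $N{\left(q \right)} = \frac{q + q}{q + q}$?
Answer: $\frac{1406}{51} \approx 27.569$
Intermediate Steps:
$N{\left(q \right)} = 1$ ($N{\left(q \right)} = \frac{2 q}{2 q} = 2 q \frac{1}{2 q} = 1$)
$v{\left(o \right)} = \frac{3}{4}$ ($v{\left(o \right)} = \frac{3}{4} \cdot 1 = \frac{3}{4}$)
$\frac{2812}{72 v{\left(0 \right)} + z{\left(-6 \right)}} = \frac{2812}{72 \cdot \frac{3}{4} - 6 \left(-2 - 6\right)} = \frac{2812}{54 - -48} = \frac{2812}{54 + 48} = \frac{2812}{102} = 2812 \cdot \frac{1}{102} = \frac{1406}{51}$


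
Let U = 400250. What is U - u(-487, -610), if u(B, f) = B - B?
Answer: 400250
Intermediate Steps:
u(B, f) = 0
U - u(-487, -610) = 400250 - 1*0 = 400250 + 0 = 400250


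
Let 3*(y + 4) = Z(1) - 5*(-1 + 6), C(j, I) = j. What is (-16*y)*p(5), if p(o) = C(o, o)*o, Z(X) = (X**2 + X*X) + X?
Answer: 13600/3 ≈ 4533.3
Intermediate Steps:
Z(X) = X + 2*X**2 (Z(X) = (X**2 + X**2) + X = 2*X**2 + X = X + 2*X**2)
p(o) = o**2 (p(o) = o*o = o**2)
y = -34/3 (y = -4 + (1*(1 + 2*1) - 5*(-1 + 6))/3 = -4 + (1*(1 + 2) - 5*5)/3 = -4 + (1*3 - 1*25)/3 = -4 + (3 - 25)/3 = -4 + (1/3)*(-22) = -4 - 22/3 = -34/3 ≈ -11.333)
(-16*y)*p(5) = -16*(-34/3)*5**2 = (544/3)*25 = 13600/3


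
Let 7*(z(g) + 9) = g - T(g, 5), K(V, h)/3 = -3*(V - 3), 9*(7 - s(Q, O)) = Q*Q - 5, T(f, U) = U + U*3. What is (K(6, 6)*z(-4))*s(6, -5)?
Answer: 8352/7 ≈ 1193.1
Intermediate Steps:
T(f, U) = 4*U (T(f, U) = U + 3*U = 4*U)
s(Q, O) = 68/9 - Q²/9 (s(Q, O) = 7 - (Q*Q - 5)/9 = 7 - (Q² - 5)/9 = 7 - (-5 + Q²)/9 = 7 + (5/9 - Q²/9) = 68/9 - Q²/9)
K(V, h) = 27 - 9*V (K(V, h) = 3*(-3*(V - 3)) = 3*(-3*(-3 + V)) = 3*(9 - 3*V) = 27 - 9*V)
z(g) = -83/7 + g/7 (z(g) = -9 + (g - 4*5)/7 = -9 + (g - 1*20)/7 = -9 + (g - 20)/7 = -9 + (-20 + g)/7 = -9 + (-20/7 + g/7) = -83/7 + g/7)
(K(6, 6)*z(-4))*s(6, -5) = ((27 - 9*6)*(-83/7 + (⅐)*(-4)))*(68/9 - ⅑*6²) = ((27 - 54)*(-83/7 - 4/7))*(68/9 - ⅑*36) = (-27*(-87/7))*(68/9 - 4) = (2349/7)*(32/9) = 8352/7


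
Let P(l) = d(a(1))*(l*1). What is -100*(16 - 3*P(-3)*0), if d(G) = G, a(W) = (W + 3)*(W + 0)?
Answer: -1600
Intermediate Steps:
a(W) = W*(3 + W) (a(W) = (3 + W)*W = W*(3 + W))
P(l) = 4*l (P(l) = (1*(3 + 1))*(l*1) = (1*4)*l = 4*l)
-100*(16 - 3*P(-3)*0) = -100*(16 - 12*(-3)*0) = -100*(16 - 3*(-12)*0) = -100*(16 + 36*0) = -100*(16 + 0) = -100*16 = -1600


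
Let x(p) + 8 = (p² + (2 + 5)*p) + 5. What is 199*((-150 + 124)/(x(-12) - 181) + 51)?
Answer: 631825/62 ≈ 10191.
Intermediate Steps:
x(p) = -3 + p² + 7*p (x(p) = -8 + ((p² + (2 + 5)*p) + 5) = -8 + ((p² + 7*p) + 5) = -8 + (5 + p² + 7*p) = -3 + p² + 7*p)
199*((-150 + 124)/(x(-12) - 181) + 51) = 199*((-150 + 124)/((-3 + (-12)² + 7*(-12)) - 181) + 51) = 199*(-26/((-3 + 144 - 84) - 181) + 51) = 199*(-26/(57 - 181) + 51) = 199*(-26/(-124) + 51) = 199*(-26*(-1/124) + 51) = 199*(13/62 + 51) = 199*(3175/62) = 631825/62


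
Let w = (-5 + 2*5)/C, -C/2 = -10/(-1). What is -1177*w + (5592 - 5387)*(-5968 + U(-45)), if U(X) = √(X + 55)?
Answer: -4892583/4 + 205*√10 ≈ -1.2225e+6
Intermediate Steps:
U(X) = √(55 + X)
C = -20 (C = -(-20)/(-1) = -(-20)*(-1) = -2*10 = -20)
w = -¼ (w = (-5 + 2*5)/(-20) = (-5 + 10)*(-1/20) = 5*(-1/20) = -¼ ≈ -0.25000)
-1177*w + (5592 - 5387)*(-5968 + U(-45)) = -1177*(-¼) + (5592 - 5387)*(-5968 + √(55 - 45)) = 1177/4 + 205*(-5968 + √10) = 1177/4 + (-1223440 + 205*√10) = -4892583/4 + 205*√10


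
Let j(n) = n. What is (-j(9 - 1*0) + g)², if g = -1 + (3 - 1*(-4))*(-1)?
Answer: 289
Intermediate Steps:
g = -8 (g = -1 + (3 + 4)*(-1) = -1 + 7*(-1) = -1 - 7 = -8)
(-j(9 - 1*0) + g)² = (-(9 - 1*0) - 8)² = (-(9 + 0) - 8)² = (-1*9 - 8)² = (-9 - 8)² = (-17)² = 289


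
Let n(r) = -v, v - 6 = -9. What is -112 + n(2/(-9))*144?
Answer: 320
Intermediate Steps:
v = -3 (v = 6 - 9 = -3)
n(r) = 3 (n(r) = -1*(-3) = 3)
-112 + n(2/(-9))*144 = -112 + 3*144 = -112 + 432 = 320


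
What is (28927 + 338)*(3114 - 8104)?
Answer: -146032350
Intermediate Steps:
(28927 + 338)*(3114 - 8104) = 29265*(-4990) = -146032350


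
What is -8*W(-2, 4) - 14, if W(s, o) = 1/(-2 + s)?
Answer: -12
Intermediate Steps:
-8*W(-2, 4) - 14 = -8/(-2 - 2) - 14 = -8/(-4) - 14 = -8*(-1/4) - 14 = 2 - 14 = -12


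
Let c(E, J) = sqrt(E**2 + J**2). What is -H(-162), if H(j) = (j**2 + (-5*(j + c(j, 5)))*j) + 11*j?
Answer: 106758 - 810*sqrt(26269) ≈ -24525.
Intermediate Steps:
H(j) = j**2 + 11*j + j*(-5*j - 5*sqrt(25 + j**2)) (H(j) = (j**2 + (-5*(j + sqrt(j**2 + 5**2)))*j) + 11*j = (j**2 + (-5*(j + sqrt(j**2 + 25)))*j) + 11*j = (j**2 + (-5*(j + sqrt(25 + j**2)))*j) + 11*j = (j**2 + (-5*j - 5*sqrt(25 + j**2))*j) + 11*j = (j**2 + j*(-5*j - 5*sqrt(25 + j**2))) + 11*j = j**2 + 11*j + j*(-5*j - 5*sqrt(25 + j**2)))
-H(-162) = -(-162)*(11 - 5*sqrt(25 + (-162)**2) - 4*(-162)) = -(-162)*(11 - 5*sqrt(25 + 26244) + 648) = -(-162)*(11 - 5*sqrt(26269) + 648) = -(-162)*(659 - 5*sqrt(26269)) = -(-106758 + 810*sqrt(26269)) = 106758 - 810*sqrt(26269)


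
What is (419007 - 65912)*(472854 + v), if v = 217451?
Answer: 243743243975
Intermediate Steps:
(419007 - 65912)*(472854 + v) = (419007 - 65912)*(472854 + 217451) = 353095*690305 = 243743243975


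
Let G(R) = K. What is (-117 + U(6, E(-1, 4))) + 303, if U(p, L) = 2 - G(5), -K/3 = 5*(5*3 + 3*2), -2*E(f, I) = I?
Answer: 503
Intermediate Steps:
E(f, I) = -I/2
K = -315 (K = -15*(5*3 + 3*2) = -15*(15 + 6) = -15*21 = -3*105 = -315)
G(R) = -315
U(p, L) = 317 (U(p, L) = 2 - 1*(-315) = 2 + 315 = 317)
(-117 + U(6, E(-1, 4))) + 303 = (-117 + 317) + 303 = 200 + 303 = 503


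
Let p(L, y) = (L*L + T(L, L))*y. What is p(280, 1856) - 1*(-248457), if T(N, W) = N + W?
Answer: 146798217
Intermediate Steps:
p(L, y) = y*(L² + 2*L) (p(L, y) = (L*L + (L + L))*y = (L² + 2*L)*y = y*(L² + 2*L))
p(280, 1856) - 1*(-248457) = 280*1856*(2 + 280) - 1*(-248457) = 280*1856*282 + 248457 = 146549760 + 248457 = 146798217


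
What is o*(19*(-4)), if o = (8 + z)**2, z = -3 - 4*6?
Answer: -27436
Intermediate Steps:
z = -27 (z = -3 - 24 = -27)
o = 361 (o = (8 - 27)**2 = (-19)**2 = 361)
o*(19*(-4)) = 361*(19*(-4)) = 361*(-76) = -27436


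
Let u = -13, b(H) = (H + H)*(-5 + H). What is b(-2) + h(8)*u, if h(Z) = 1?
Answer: 15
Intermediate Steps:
b(H) = 2*H*(-5 + H) (b(H) = (2*H)*(-5 + H) = 2*H*(-5 + H))
b(-2) + h(8)*u = 2*(-2)*(-5 - 2) + 1*(-13) = 2*(-2)*(-7) - 13 = 28 - 13 = 15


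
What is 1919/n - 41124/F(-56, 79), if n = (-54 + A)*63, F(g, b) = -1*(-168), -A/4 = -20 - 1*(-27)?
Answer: -90463/369 ≈ -245.16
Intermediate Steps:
A = -28 (A = -4*(-20 - 1*(-27)) = -4*(-20 + 27) = -4*7 = -28)
F(g, b) = 168
n = -5166 (n = (-54 - 28)*63 = -82*63 = -5166)
1919/n - 41124/F(-56, 79) = 1919/(-5166) - 41124/168 = 1919*(-1/5166) - 41124*1/168 = -1919/5166 - 3427/14 = -90463/369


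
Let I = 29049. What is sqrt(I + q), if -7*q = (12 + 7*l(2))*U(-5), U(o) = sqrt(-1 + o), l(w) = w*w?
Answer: sqrt(1423401 - 280*I*sqrt(6))/7 ≈ 170.44 - 0.041062*I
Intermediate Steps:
l(w) = w**2
q = -40*I*sqrt(6)/7 (q = -(12 + 7*2**2)*sqrt(-1 - 5)/7 = -(12 + 7*4)*sqrt(-6)/7 = -(12 + 28)*I*sqrt(6)/7 = -40*I*sqrt(6)/7 ≈ -13.997*I)
sqrt(I + q) = sqrt(29049 - 40*I*sqrt(6)/7)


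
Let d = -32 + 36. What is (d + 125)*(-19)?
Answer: -2451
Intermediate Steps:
d = 4
(d + 125)*(-19) = (4 + 125)*(-19) = 129*(-19) = -2451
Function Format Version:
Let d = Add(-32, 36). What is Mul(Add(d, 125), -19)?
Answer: -2451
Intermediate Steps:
d = 4
Mul(Add(d, 125), -19) = Mul(Add(4, 125), -19) = Mul(129, -19) = -2451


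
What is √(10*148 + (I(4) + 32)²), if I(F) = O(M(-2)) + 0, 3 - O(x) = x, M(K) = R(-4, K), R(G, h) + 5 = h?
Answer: 2*√811 ≈ 56.956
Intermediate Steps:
R(G, h) = -5 + h
M(K) = -5 + K
O(x) = 3 - x
I(F) = 10 (I(F) = (3 - (-5 - 2)) + 0 = (3 - 1*(-7)) + 0 = (3 + 7) + 0 = 10 + 0 = 10)
√(10*148 + (I(4) + 32)²) = √(10*148 + (10 + 32)²) = √(1480 + 42²) = √(1480 + 1764) = √3244 = 2*√811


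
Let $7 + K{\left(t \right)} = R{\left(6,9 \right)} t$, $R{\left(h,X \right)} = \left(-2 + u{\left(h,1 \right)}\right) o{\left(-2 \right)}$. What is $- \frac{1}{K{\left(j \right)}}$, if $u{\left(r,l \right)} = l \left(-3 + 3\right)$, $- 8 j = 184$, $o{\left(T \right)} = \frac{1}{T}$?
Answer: $\frac{1}{30} \approx 0.033333$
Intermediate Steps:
$j = -23$ ($j = \left(- \frac{1}{8}\right) 184 = -23$)
$u{\left(r,l \right)} = 0$ ($u{\left(r,l \right)} = l 0 = 0$)
$R{\left(h,X \right)} = 1$ ($R{\left(h,X \right)} = \frac{-2 + 0}{-2} = \left(-2\right) \left(- \frac{1}{2}\right) = 1$)
$K{\left(t \right)} = -7 + t$ ($K{\left(t \right)} = -7 + 1 t = -7 + t$)
$- \frac{1}{K{\left(j \right)}} = - \frac{1}{-7 - 23} = - \frac{1}{-30} = \left(-1\right) \left(- \frac{1}{30}\right) = \frac{1}{30}$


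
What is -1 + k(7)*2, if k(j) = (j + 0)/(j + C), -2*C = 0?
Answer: 1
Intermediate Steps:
C = 0 (C = -½*0 = 0)
k(j) = 1 (k(j) = (j + 0)/(j + 0) = j/j = 1)
-1 + k(7)*2 = -1 + 1*2 = -1 + 2 = 1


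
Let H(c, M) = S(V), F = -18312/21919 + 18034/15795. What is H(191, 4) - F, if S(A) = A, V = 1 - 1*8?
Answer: -2529523441/346210605 ≈ -7.3063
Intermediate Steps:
F = 106049206/346210605 (F = -18312*1/21919 + 18034*(1/15795) = -18312/21919 + 18034/15795 = 106049206/346210605 ≈ 0.30631)
V = -7 (V = 1 - 8 = -7)
H(c, M) = -7
H(191, 4) - F = -7 - 1*106049206/346210605 = -7 - 106049206/346210605 = -2529523441/346210605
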